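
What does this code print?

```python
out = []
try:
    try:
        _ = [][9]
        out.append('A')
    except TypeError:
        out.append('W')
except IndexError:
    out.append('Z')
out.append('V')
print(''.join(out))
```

Execution trace: 'Z' (outer except IndexError) → 'V' (after the try/except). Output: ZV

Answer: ZV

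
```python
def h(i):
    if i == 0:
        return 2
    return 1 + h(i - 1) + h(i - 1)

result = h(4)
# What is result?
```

h(i) = 1 + 2·h(i-1), h(0)=2. Closed form: (2+1)·2^4 - 1 = 47.

Answer: 47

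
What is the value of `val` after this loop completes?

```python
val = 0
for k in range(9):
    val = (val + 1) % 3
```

Increment mod 3, 9 times = 0
`val` takes the values: 0 → 1 → 2 → 0 → 1 → 2 → 0 → 1 → 2 → 0

Answer: 0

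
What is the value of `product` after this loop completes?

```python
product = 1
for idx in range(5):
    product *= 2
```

2^5 = 32
`product` takes the values: 1 → 2 → 4 → 8 → 16 → 32

Answer: 32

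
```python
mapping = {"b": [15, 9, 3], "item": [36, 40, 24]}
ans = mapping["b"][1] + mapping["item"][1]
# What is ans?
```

Trace:
`mapping = {"b": [15, 9, 3], "item": [36, 40, 24]}` → mapping = {'b': [15, 9, 3], 'item': [36, 40, 24]}
`ans = mapping["b"][1] + mapping["item"][1]` → ans = 49
So ans = 49

Answer: 49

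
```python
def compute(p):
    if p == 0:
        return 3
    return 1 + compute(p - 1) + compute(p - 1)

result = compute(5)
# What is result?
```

compute(p) = 1 + 2·compute(p-1), compute(0)=3. Closed form: (3+1)·2^5 - 1 = 127.

Answer: 127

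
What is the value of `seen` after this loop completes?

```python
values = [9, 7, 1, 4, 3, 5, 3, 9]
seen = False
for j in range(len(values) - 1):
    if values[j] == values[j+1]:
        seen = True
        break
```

Check consecutive duplicates in [9, 7, 1, 4, 3, 5, 3, 9]
`seen` takes the values: False

Answer: False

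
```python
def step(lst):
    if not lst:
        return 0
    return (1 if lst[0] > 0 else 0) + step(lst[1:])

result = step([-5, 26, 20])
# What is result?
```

Count of positive elements in [-5, 26, 20] = 2

Answer: 2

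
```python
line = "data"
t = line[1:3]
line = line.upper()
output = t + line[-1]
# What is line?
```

Trace:
`line = "data"` → line = 'data'
`t = line[1:3]` → t = 'at'
`line = line.upper()` → line = 'DATA'
`output = t + line[-1]` → output = 'atA'
So line = 'DATA'

Answer: 'DATA'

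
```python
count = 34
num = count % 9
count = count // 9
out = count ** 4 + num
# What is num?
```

Trace:
`count = 34` → count = 34
`num = count % 9` → num = 7
`count = count // 9` → count = 3
`out = count ** 4 + num` → out = 88
So num = 7

Answer: 7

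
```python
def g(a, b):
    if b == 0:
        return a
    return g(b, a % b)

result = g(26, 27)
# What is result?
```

g(26, 27) -> g(27, 26) -> g(26, 1) -> g(1, 0) -> 1

Answer: 1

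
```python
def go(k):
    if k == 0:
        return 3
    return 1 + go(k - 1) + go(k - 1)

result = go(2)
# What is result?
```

go(k) = 1 + 2·go(k-1), go(0)=3. Closed form: (3+1)·2^2 - 1 = 15.

Answer: 15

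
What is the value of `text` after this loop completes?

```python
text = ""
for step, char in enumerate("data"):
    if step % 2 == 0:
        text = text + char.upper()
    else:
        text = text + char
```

Uppercase even positions in 'data'
`text` takes the values: "" → "D" → "Da" → "DaT" → "DaTa"

Answer: "DaTa"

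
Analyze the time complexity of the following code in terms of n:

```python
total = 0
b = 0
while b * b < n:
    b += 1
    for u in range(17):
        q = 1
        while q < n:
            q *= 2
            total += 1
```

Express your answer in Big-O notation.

Each loop level contributes: √n × 1 × log n. Multiplying the contributions gives O(√n log n).

Answer: O(√n log n)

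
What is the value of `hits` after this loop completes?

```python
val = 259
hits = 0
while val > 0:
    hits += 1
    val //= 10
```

Count digits by repeated division by 10
`hits` takes the values: 0 → 1 → 2 → 3

Answer: 3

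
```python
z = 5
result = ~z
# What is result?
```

Trace:
`z = 5` → z = 5
`result = ~z` → result = -6
So result = -6

Answer: -6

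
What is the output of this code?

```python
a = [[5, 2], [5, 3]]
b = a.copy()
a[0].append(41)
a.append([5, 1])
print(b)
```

Key concept: shallow copy with nested lists.
Step by step:
`a = [[5, 2], [5, 3]]` → a = [[5, 2], [5, 3]]
`b = a.copy()` → b = [[5, 2], [5, 3]]
`a[0].append(41)` → a = [[5, 2, 41], [5, 3]]; b = [[5, 2, 41], [5, 3]]
`a.append([5, 1])` → a = [[5, 2, 41], [5, 3], [5, 1]]
`print(b)` → prints [[5, 2, 41], [5, 3]]

Answer: [[5, 2, 41], [5, 3]]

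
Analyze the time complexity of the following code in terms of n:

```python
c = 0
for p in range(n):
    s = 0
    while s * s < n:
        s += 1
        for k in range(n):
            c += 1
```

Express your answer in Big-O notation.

Each loop level contributes: n × √n × n. Multiplying the contributions gives O(n^2√n).

Answer: O(n^2√n)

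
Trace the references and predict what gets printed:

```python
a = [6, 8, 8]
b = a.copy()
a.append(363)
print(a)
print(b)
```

Key concept: list.copy() creates independent copy.
Step by step:
`a = [6, 8, 8]` → a = [6, 8, 8]
`b = a.copy()` → b = [6, 8, 8]
`a.append(363)` → a = [6, 8, 8, 363]
`print(a)` → prints [6, 8, 8, 363]
`print(b)` → prints [6, 8, 8]

Answer:
[6, 8, 8, 363]
[6, 8, 8]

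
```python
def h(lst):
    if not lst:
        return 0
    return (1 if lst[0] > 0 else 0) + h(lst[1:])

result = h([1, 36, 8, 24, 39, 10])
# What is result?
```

Count of positive elements in [1, 36, 8, 24, 39, 10] = 6

Answer: 6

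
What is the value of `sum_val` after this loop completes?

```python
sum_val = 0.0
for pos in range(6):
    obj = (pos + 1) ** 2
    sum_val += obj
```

Sum of squared losses 1² + 2² + ... + 6²
`sum_val` takes the values: 0.0 → 1.0 → 5.0 → 14.0 → 30.0 → 55.0 → 91.0

Answer: 91.0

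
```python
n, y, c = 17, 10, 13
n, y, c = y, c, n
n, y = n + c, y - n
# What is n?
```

Trace:
`n, y, c = 17, 10, 13` → n = 17; y = 10; c = 13
`n, y, c = y, c, n` → n = 10; y = 13; c = 17
`n, y = n + c, y - n` → n = 27; y = 3
So n = 27

Answer: 27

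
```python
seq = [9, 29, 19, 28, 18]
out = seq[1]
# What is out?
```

Trace:
`seq = [9, 29, 19, 28, 18]` → seq = [9, 29, 19, 28, 18]
`out = seq[1]` → out = 29
So out = 29

Answer: 29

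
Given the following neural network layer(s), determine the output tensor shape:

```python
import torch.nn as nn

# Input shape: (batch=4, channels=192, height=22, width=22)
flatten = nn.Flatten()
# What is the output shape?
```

Input: (4, 192, 22, 22) -> Output: (4, 92928)

Answer: (4, 92928)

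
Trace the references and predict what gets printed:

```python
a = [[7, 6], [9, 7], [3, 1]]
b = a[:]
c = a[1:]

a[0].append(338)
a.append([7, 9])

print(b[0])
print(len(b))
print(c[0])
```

Key concept: slice with nested mutation.
Step by step:
`a = [[7, 6], [9, 7], [3, 1]]` → a = [[7, 6], [9, 7], [3, 1]]
`b = a[:]` → b = [[7, 6], [9, 7], [3, 1]]
`c = a[1:]` → c = [[9, 7], [3, 1]]
`a[0].append(338)` → a = [[7, 6, 338], [9, 7], [3, 1]]; b = [[7, 6, 338], [9, 7], [3, 1]]
`a.append([7, 9])` → a = [[7, 6, 338], [9, 7], [3, 1], [7, 9]]
`print(b[0])` → prints [7, 6, 338]
`print(len(b))` → prints 3
`print(c[0])` → prints [9, 7]

Answer:
[7, 6, 338]
3
[9, 7]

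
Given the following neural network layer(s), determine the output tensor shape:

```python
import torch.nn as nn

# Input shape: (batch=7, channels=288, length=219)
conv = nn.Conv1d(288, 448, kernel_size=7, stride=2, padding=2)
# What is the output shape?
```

Input: (7, 288, 219) -> Output: (7, 448, 109)

Answer: (7, 448, 109)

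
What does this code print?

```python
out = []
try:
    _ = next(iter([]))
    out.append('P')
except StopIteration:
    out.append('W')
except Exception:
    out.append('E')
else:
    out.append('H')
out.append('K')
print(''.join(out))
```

Execution trace: 'W' (except StopIteration) → 'K' (after the try/except). Output: WK

Answer: WK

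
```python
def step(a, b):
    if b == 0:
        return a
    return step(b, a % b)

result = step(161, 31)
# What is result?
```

step(161, 31) -> step(31, 6) -> step(6, 1) -> step(1, 0) -> 1

Answer: 1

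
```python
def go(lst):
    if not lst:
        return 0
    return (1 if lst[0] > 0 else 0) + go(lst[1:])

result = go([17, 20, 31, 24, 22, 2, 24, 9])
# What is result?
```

Count of positive elements in [17, 20, 31, 24, 22, 2, 24, 9] = 8

Answer: 8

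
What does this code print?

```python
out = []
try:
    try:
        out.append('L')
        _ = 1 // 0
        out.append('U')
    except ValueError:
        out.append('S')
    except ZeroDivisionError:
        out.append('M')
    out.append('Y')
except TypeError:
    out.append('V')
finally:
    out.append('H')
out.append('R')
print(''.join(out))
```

Execution trace: 'L' (inner try body) → 'M' (inner except ZeroDivisionError) → 'Y' (try body, no exception) → 'H' (finally) → 'R' (after the try/except). Output: LMYHR

Answer: LMYHR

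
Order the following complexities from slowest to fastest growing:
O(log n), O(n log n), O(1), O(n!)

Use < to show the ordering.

Ordered by growth rate: O(1) < O(log n) < O(n log n) < O(n!)

Answer: O(1) < O(log n) < O(n log n) < O(n!)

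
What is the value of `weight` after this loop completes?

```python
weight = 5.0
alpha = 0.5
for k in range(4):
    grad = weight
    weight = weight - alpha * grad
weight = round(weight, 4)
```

Gradient descent: w = 5.0 * (1 - 0.5)^4
`weight` takes the values: 5.0 → 2.5 → 1.25 → 0.625 → 0.3125

Answer: 0.3125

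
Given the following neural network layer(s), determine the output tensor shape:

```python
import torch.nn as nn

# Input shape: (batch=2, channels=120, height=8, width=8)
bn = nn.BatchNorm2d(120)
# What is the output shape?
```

Input: (2, 120, 8, 8) -> Output: (2, 120, 8, 8)

Answer: (2, 120, 8, 8)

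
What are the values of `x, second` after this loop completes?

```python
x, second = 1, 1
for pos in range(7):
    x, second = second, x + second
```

Fibonacci: after 7 iterations
`x, second` takes the values: (1, 1) → (1, 2) → (2, 3) → (3, 5) → (5, 8) → (8, 13) → (13, 21) → (21, 34)

Answer: 21, 34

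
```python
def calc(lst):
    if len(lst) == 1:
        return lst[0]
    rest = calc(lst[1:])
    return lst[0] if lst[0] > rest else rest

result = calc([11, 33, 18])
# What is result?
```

Recursive max over [11, 33, 18] = 33

Answer: 33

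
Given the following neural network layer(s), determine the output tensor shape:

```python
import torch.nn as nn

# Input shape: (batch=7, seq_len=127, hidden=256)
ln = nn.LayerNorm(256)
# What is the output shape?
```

Input: (7, 127, 256) -> Output: (7, 127, 256)

Answer: (7, 127, 256)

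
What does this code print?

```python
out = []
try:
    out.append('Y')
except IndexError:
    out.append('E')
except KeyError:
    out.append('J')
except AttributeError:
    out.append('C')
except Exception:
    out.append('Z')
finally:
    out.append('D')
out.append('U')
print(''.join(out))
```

Execution trace: 'Y' (try body, no exception) → 'D' (finally) → 'U' (after the try/except). Output: YDU

Answer: YDU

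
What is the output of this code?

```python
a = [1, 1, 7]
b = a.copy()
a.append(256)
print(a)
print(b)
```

Key concept: list.copy() creates independent copy.
Step by step:
`a = [1, 1, 7]` → a = [1, 1, 7]
`b = a.copy()` → b = [1, 1, 7]
`a.append(256)` → a = [1, 1, 7, 256]
`print(a)` → prints [1, 1, 7, 256]
`print(b)` → prints [1, 1, 7]

Answer:
[1, 1, 7, 256]
[1, 1, 7]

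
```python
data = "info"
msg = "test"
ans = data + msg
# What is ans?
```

Trace:
`data = "info"` → data = 'info'
`msg = "test"` → msg = 'test'
`ans = data + msg` → ans = 'infotest'
So ans = 'infotest'

Answer: 'infotest'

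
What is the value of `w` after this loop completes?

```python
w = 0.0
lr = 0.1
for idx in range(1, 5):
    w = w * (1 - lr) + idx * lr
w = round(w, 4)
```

Moving average with lr=0.1
`w` takes the values: 0.0 → 0.1 → 0.29 → 0.561 → 0.9049

Answer: 0.9049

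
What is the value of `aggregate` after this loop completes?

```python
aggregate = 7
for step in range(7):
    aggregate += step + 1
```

Start at 7, add 1 to 7 = 35
`aggregate` takes the values: 7 → 8 → 10 → 13 → 17 → 22 → 28 → 35

Answer: 35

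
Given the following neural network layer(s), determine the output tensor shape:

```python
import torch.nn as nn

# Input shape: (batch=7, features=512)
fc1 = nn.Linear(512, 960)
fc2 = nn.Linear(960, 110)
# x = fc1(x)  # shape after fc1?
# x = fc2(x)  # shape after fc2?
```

Input: (7, 512) -> after fc1: (7, 960) -> Output: (7, 110)

Answer: (7, 110)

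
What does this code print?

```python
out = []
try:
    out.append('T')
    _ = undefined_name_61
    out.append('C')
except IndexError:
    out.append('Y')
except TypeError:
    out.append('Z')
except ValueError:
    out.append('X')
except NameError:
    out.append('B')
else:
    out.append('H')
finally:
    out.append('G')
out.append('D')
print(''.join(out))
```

Execution trace: 'T' (try body) → 'B' (except NameError) → 'G' (finally) → 'D' (after the try/except). Output: TBGD

Answer: TBGD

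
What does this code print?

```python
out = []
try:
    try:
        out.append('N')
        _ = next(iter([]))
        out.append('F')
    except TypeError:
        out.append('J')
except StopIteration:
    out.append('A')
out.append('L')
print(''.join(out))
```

Execution trace: 'N' (try body) → 'A' (outer except StopIteration) → 'L' (after the try/except). Output: NAL

Answer: NAL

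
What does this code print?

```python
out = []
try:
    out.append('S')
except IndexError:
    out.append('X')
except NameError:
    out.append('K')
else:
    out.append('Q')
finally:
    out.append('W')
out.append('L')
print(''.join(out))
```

Execution trace: 'S' (try body, no exception) → 'Q' (else) → 'W' (finally) → 'L' (after the try/except). Output: SQWL

Answer: SQWL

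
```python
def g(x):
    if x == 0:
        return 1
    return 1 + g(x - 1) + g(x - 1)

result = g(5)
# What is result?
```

g(x) = 1 + 2·g(x-1), g(0)=1. Closed form: (1+1)·2^5 - 1 = 63.

Answer: 63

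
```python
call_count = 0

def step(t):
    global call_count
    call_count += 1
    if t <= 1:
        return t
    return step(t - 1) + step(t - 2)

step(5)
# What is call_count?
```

Calls(t) = 1 + Calls(t-1) + Calls(t-2); Calls(0)=Calls(1)=1. For t=5 this gives 15.

Answer: 15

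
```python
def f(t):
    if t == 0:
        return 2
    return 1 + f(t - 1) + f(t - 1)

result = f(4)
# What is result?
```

f(t) = 1 + 2·f(t-1), f(0)=2. Closed form: (2+1)·2^4 - 1 = 47.

Answer: 47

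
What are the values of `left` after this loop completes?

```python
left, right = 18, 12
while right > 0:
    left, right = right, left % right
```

GCD of 18 and 12
`left` takes the values: 18 → 12 → 6

Answer: 6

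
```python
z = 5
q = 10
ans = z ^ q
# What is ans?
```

Trace:
`z = 5` → z = 5
`q = 10` → q = 10
`ans = z ^ q` → ans = 15
So ans = 15

Answer: 15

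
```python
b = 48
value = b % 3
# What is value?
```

Trace:
`b = 48` → b = 48
`value = b % 3` → value = 0
So value = 0

Answer: 0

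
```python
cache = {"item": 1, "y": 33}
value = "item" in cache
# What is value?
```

Trace:
`cache = {"item": 1, "y": 33}` → cache = {'item': 1, 'y': 33}
`value = "item" in cache` → value = True
So value = True

Answer: True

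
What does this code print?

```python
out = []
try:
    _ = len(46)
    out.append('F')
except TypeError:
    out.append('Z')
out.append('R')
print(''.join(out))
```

Execution trace: 'Z' (except TypeError) → 'R' (after the try/except). Output: ZR

Answer: ZR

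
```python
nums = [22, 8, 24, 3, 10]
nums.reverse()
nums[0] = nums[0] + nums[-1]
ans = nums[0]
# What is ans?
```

Trace:
`nums = [22, 8, 24, 3, 10]` → nums = [22, 8, 24, 3, 10]
`nums.reverse()` → nums = [10, 3, 24, 8, 22]
`nums[0] = nums[0] + nums[-1]` → nums = [32, 3, 24, 8, 22]
`ans = nums[0]` → ans = 32
So ans = 32

Answer: 32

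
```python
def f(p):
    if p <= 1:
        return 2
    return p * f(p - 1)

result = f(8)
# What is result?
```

f(8) = 8 * 7 * 6 * 5 * 4 * 3 * 2 * 2 = 80640

Answer: 80640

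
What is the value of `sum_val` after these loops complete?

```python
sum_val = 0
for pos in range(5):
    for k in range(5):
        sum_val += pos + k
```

Sum of all pos+k for pos,k in 5x5
`sum_val` takes the values: 0 → 1 → 3 → 6 → 10 → 11 → 13 → 16 → 20 → 25 → 27 → 30 → 34 → 39 → 45 → 48 → 52 → 57 → 63 → 70 → 74 → 79 → 85 → 92 → 100

Answer: 100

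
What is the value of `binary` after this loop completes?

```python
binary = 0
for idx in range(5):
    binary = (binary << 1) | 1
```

Build 5 consecutive 1-bits: 0b11111
`binary` takes the values: 0 → 1 → 3 → 7 → 15 → 31

Answer: 31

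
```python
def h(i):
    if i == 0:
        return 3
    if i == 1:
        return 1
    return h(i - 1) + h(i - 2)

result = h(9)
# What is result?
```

Build up from base cases: h(0)=3, h(1)=1, h(2)=4, h(3)=5, h(4)=9, h(5)=14, h(6)=23, ..., h(9)=97

Answer: 97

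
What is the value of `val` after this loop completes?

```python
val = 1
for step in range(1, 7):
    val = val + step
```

Start at 1, add 1 through 6
`val` takes the values: 1 → 2 → 4 → 7 → 11 → 16 → 22

Answer: 22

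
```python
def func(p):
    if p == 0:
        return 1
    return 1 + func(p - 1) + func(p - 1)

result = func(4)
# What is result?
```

func(p) = 1 + 2·func(p-1), func(0)=1. Closed form: (1+1)·2^4 - 1 = 31.

Answer: 31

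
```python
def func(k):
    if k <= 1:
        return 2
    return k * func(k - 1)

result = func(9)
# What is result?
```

func(9) = 9 * 8 * 7 * 6 * 5 * 4 * 3 * 2 * 2 = 725760

Answer: 725760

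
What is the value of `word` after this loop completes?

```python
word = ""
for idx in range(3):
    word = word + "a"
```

Repeat 'a' 3 times
`word` takes the values: "" → "a" → "aa" → "aaa"

Answer: "aaa"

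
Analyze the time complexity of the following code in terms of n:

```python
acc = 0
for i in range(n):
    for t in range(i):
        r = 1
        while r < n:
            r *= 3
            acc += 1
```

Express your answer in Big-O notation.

Each loop level contributes: n × n × log n. Multiplying the contributions gives O(n^2 log n).

Answer: O(n^2 log n)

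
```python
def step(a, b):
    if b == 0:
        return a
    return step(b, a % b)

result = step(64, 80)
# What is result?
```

step(64, 80) -> step(80, 64) -> step(64, 16) -> step(16, 0) -> 16

Answer: 16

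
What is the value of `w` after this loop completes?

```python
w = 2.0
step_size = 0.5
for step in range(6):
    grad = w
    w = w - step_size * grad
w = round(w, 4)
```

Gradient descent: w = 2.0 * (1 - 0.5)^6
`w` takes the values: 2.0 → 1.0 → 0.5 → 0.25 → 0.125 → 0.0625 → 0.03125 → 0.0312

Answer: 0.0312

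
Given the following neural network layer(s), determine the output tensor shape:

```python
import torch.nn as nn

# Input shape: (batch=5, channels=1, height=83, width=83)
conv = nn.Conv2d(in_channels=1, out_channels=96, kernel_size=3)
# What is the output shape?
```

Input: (5, 1, 83, 83) -> Output: (5, 96, 81, 81)

Answer: (5, 96, 81, 81)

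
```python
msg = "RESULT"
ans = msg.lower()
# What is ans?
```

Trace:
`msg = "RESULT"` → msg = 'RESULT'
`ans = msg.lower()` → ans = 'result'
So ans = 'result'

Answer: 'result'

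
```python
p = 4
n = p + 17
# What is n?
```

Trace:
`p = 4` → p = 4
`n = p + 17` → n = 21
So n = 21

Answer: 21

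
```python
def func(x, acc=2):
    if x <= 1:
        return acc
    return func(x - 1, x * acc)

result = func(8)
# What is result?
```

Accumulator trace (n, acc): (8, 2) -> (7, 16) -> (6, 112) -> (5, 672) -> (4, 3360) -> (3, 13440) -> (2, 40320) -> (1, 80640) -> return 80640

Answer: 80640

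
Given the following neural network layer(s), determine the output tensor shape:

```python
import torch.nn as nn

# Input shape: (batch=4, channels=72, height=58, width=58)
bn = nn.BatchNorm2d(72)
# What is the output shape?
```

Input: (4, 72, 58, 58) -> Output: (4, 72, 58, 58)

Answer: (4, 72, 58, 58)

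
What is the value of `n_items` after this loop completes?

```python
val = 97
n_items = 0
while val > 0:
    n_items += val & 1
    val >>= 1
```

Count set bits in 97 (binary: 0b1100001)
`n_items` takes the values: 0 → 1 → 2 → 3

Answer: 3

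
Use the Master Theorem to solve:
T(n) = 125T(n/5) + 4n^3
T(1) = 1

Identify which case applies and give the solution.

a=125, b=5, f(n)=4n^3. log_5(125) = 3. Since c=3 = 3, Case 2 applies: T(n) = Θ(n^log_b(a) · log n) = O(n^3 log n).

Answer: O(n^3 log n) - Case 2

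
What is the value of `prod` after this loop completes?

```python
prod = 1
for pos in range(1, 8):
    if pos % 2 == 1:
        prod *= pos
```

Product of odd numbers 1 to 7
`prod` takes the values: 1 → 3 → 15 → 105

Answer: 105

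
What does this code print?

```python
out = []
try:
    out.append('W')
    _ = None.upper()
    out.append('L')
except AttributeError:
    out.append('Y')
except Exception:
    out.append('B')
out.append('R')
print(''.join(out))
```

Execution trace: 'W' (try body) → 'Y' (except AttributeError) → 'R' (after the try/except). Output: WYR

Answer: WYR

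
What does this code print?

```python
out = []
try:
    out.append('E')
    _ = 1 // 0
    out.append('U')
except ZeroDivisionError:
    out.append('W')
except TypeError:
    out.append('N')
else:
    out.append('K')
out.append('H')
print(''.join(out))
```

Execution trace: 'E' (try body) → 'W' (except ZeroDivisionError) → 'H' (after the try/except). Output: EWH

Answer: EWH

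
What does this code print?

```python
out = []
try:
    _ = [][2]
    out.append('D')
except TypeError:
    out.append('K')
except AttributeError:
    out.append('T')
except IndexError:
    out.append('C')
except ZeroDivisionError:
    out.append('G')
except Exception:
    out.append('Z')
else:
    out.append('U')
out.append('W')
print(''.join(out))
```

Execution trace: 'C' (except IndexError) → 'W' (after the try/except). Output: CW

Answer: CW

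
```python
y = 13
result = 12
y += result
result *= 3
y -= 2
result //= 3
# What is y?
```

Trace:
`y = 13` → y = 13
`result = 12` → result = 12
`y += result` → y = 25
`result *= 3` → result = 36
`y -= 2` → y = 23
`result //= 3` → result = 12
So y = 23

Answer: 23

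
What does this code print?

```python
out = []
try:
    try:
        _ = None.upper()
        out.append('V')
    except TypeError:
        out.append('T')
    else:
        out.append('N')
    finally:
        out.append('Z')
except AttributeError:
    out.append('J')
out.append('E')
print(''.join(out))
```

Execution trace: 'Z' (finally) → 'J' (outer except AttributeError) → 'E' (after the try/except). Output: ZJE

Answer: ZJE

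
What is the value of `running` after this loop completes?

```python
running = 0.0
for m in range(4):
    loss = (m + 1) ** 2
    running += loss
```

Sum of squared losses 1² + 2² + ... + 4²
`running` takes the values: 0.0 → 1.0 → 5.0 → 14.0 → 30.0

Answer: 30.0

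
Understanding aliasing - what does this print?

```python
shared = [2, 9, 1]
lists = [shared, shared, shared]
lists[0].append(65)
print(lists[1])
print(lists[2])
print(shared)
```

Key concept: list of same reference.
Step by step:
`shared = [2, 9, 1]` → shared = [2, 9, 1]
`lists = [shared, shared, shared]` → lists = [[2, 9, 1], [2, 9, 1], [2, 9, 1]]
`lists[0].append(65)` → shared = [2, 9, 1, 65]; lists = [[2, 9, 1, 65], [2, 9, 1, 65], [2, 9, 1, 65]]
`print(lists[1])` → prints [2, 9, 1, 65]
`print(lists[2])` → prints [2, 9, 1, 65]
`print(shared)` → prints [2, 9, 1, 65]

Answer:
[2, 9, 1, 65]
[2, 9, 1, 65]
[2, 9, 1, 65]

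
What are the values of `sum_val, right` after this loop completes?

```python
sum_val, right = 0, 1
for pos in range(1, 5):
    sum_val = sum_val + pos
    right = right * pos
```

Sum and factorial of 1 to 4
`sum_val, right` takes the values: (0, 1) → (1, 1) → (3, 1) → (3, 2) → (6, 2) → (6, 6) → (10, 6) → (10, 24)

Answer: 10, 24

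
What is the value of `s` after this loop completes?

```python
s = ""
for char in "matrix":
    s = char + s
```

Reverse 'matrix'
`s` takes the values: "" → "m" → "am" → "tam" → "rtam" → "irtam" → "xirtam"

Answer: "xirtam"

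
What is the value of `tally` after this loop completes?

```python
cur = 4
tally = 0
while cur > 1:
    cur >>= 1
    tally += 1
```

Count right shifts until 1
`tally` takes the values: 0 → 1 → 2

Answer: 2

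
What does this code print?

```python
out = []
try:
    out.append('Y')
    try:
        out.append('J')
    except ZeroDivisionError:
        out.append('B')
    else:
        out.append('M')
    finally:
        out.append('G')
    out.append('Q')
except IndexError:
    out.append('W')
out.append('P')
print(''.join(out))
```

Execution trace: 'Y' (try body) → 'J' (inner try body, no exception) → 'M' (inner else) → 'G' (inner finally) → 'Q' (try body, no exception) → 'P' (after the try/except). Output: YJMGQP

Answer: YJMGQP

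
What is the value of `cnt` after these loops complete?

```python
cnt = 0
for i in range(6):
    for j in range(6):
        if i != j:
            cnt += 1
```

6² - 6 (exclude diagonal)
`cnt` takes the values: 0 → 1 → 2 → 3 → 4 → 5 → 6 → 7 → 8 → 9 → 10 → 11 → 12 → 13 → 14 → 15 → 16 → 17 → 18 → 19 → 20 → 21 → 22 → 23 → 24 → 25 → 26 → 27 → 28 → 29 → 30

Answer: 30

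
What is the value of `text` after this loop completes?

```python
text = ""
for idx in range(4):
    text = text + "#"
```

Repeat '#' 4 times
`text` takes the values: "" → "#" → "##" → "###" → "####"

Answer: "####"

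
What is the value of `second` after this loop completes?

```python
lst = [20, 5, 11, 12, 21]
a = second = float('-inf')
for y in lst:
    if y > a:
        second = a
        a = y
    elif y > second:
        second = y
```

Second largest (with repeats) in [20, 5, 11, 12, 21]
`second` takes the values: -inf → 5 → 11 → 12 → 20

Answer: 20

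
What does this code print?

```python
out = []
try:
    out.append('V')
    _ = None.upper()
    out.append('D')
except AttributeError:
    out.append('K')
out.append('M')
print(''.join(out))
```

Execution trace: 'V' (try body) → 'K' (except AttributeError) → 'M' (after the try/except). Output: VKM

Answer: VKM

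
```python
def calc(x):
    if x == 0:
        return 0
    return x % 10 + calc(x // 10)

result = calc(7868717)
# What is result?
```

Sum of digits of 7868717: 7 + 1 + 7 + 8 + 6 + 8 + 7 = 44

Answer: 44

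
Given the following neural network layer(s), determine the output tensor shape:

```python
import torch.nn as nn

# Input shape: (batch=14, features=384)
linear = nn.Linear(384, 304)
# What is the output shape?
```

Input: (14, 384) -> Output: (14, 304)

Answer: (14, 304)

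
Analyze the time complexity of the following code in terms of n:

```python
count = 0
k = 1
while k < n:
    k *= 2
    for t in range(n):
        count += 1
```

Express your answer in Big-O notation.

Each loop level contributes: log n × n. Multiplying the contributions gives O(n log n).

Answer: O(n log n)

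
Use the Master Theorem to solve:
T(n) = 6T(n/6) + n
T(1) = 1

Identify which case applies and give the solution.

a=6, b=6, f(n)=n. log_6(6) = 1. Since c=1 = 1, Case 2 applies: T(n) = Θ(n^log_b(a) · log n) = O(n log n).

Answer: O(n log n) - Case 2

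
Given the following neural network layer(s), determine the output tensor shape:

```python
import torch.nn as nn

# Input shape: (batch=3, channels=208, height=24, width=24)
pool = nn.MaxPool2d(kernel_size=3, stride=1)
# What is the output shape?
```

Input: (3, 208, 24, 24) -> Output: (3, 208, 22, 22)

Answer: (3, 208, 22, 22)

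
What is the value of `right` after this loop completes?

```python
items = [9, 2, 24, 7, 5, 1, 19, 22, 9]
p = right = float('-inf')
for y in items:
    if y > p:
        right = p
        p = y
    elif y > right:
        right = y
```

Second largest (with repeats) in [9, 2, 24, 7, 5, 1, 19, 22, 9]
`right` takes the values: -inf → 2 → 9 → 19 → 22

Answer: 22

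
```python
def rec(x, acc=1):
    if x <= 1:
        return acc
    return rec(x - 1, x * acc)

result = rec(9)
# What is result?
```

Accumulator trace (n, acc): (9, 1) -> (8, 9) -> (7, 72) -> (6, 504) -> (5, 3024) -> (4, 15120) -> (3, 60480) -> (2, 181440) -> (1, 362880) -> return 362880

Answer: 362880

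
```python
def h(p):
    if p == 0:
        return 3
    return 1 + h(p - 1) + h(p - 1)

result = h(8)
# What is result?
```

h(p) = 1 + 2·h(p-1), h(0)=3. Closed form: (3+1)·2^8 - 1 = 1023.

Answer: 1023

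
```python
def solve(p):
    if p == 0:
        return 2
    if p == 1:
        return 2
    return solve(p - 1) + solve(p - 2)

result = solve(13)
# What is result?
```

Build up from base cases: solve(0)=2, solve(1)=2, solve(2)=4, solve(3)=6, solve(4)=10, solve(5)=16, solve(6)=26, ..., solve(13)=754

Answer: 754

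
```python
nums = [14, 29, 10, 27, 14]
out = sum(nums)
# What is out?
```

Trace:
`nums = [14, 29, 10, 27, 14]` → nums = [14, 29, 10, 27, 14]
`out = sum(nums)` → out = 94
So out = 94

Answer: 94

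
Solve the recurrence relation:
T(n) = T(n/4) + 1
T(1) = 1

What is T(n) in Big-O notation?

Each step divides n by 4 and adds 1. After log_4(n) steps we reach T(1)=1. So T(n) = 1·log_4(n) + 1 = O(log n).

Answer: O(log n)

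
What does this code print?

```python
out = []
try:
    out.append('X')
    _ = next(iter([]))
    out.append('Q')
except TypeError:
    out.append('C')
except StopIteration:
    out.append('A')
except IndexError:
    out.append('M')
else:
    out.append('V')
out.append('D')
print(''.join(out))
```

Execution trace: 'X' (try body) → 'A' (except StopIteration) → 'D' (after the try/except). Output: XAD

Answer: XAD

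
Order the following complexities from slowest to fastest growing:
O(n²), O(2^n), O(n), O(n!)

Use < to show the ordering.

Ordered by growth rate: O(n) < O(n²) < O(2^n) < O(n!)

Answer: O(n) < O(n²) < O(2^n) < O(n!)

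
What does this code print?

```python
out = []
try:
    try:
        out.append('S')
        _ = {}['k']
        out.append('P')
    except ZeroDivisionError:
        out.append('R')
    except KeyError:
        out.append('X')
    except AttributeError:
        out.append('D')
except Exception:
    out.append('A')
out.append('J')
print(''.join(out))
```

Execution trace: 'S' (inner try body) → 'X' (inner except KeyError) → 'J' (after the try/except). Output: SXJ

Answer: SXJ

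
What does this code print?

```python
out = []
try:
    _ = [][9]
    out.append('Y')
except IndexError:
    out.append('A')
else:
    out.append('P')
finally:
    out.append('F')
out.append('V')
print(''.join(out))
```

Execution trace: 'A' (except IndexError) → 'F' (finally) → 'V' (after the try/except). Output: AFV

Answer: AFV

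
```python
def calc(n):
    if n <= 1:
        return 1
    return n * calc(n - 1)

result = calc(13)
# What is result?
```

calc(13) = 13 * 12 * 11 * 10 * 9 * 8 * 7 * 6 * 5 * 4 * 3 * 2 * 1 = 6227020800

Answer: 6227020800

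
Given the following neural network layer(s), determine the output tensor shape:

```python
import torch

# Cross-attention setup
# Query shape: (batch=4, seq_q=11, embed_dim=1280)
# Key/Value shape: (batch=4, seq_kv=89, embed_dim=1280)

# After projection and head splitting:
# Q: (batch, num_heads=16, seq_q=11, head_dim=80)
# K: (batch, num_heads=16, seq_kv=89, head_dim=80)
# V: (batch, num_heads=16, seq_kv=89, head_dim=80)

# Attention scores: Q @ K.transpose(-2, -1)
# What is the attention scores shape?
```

Input: (4, 11, 1280) -> Output: (4, 16, 11, 89)

Answer: (4, 16, 11, 89)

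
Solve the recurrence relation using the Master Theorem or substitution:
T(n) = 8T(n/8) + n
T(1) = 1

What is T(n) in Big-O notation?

By Master Theorem: a=8, b=8, f(n)=n. Since log_8(8) = 1 and f(n) = Θ(n^1), Case 2 applies. T(n) = O(n log n).

Answer: O(n log n)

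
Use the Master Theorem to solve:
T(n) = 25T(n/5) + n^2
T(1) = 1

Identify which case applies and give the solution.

a=25, b=5, f(n)=n^2. log_5(25) = 2. Since c=2 = 2, Case 2 applies: T(n) = Θ(n^log_b(a) · log n) = O(n^2 log n).

Answer: O(n^2 log n) - Case 2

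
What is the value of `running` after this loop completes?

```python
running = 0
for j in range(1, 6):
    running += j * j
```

Sum of squares 1² to 5² = 55
`running` takes the values: 0 → 1 → 5 → 14 → 30 → 55

Answer: 55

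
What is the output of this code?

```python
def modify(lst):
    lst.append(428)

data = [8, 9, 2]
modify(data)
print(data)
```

Key concept: function modifies passed list.
Step by step:
`data = [8, 9, 2]` → data = [8, 9, 2]
`modify(data)` → data = [8, 9, 2, 428]
`print(data)` → prints [8, 9, 2, 428]

Answer: [8, 9, 2, 428]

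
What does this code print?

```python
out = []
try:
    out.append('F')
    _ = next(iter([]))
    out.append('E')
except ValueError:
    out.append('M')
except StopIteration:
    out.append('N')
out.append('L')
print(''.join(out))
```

Execution trace: 'F' (try body) → 'N' (except StopIteration) → 'L' (after the try/except). Output: FNL

Answer: FNL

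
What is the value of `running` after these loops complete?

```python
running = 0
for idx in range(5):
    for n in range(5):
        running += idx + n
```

Sum of all idx+n for idx,n in 5x5
`running` takes the values: 0 → 1 → 3 → 6 → 10 → 11 → 13 → 16 → 20 → 25 → 27 → 30 → 34 → 39 → 45 → 48 → 52 → 57 → 63 → 70 → 74 → 79 → 85 → 92 → 100

Answer: 100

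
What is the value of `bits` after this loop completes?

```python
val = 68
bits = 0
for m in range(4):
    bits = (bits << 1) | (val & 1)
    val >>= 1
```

Reverse lowest 4 bits of 68
`bits` takes the values: 0 → 1 → 2

Answer: 2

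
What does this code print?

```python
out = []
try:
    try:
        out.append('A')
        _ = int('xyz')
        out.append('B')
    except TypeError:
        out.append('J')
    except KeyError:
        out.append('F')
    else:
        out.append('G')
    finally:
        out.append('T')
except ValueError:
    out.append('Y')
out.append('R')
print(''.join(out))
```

Execution trace: 'A' (try body) → 'T' (finally) → 'Y' (outer except ValueError) → 'R' (after the try/except). Output: ATYR

Answer: ATYR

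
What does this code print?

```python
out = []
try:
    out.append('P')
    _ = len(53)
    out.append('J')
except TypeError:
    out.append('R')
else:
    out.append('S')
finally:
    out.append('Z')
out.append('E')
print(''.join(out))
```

Execution trace: 'P' (try body) → 'R' (except TypeError) → 'Z' (finally) → 'E' (after the try/except). Output: PRZE

Answer: PRZE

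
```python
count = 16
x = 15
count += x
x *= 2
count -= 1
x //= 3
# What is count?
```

Trace:
`count = 16` → count = 16
`x = 15` → x = 15
`count += x` → count = 31
`x *= 2` → x = 30
`count -= 1` → count = 30
`x //= 3` → x = 10
So count = 30

Answer: 30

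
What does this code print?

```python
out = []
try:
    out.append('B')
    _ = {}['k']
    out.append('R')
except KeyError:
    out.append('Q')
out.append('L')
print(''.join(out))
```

Execution trace: 'B' (try body) → 'Q' (except KeyError) → 'L' (after the try/except). Output: BQL

Answer: BQL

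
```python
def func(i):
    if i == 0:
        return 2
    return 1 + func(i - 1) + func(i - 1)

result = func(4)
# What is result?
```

func(i) = 1 + 2·func(i-1), func(0)=2. Closed form: (2+1)·2^4 - 1 = 47.

Answer: 47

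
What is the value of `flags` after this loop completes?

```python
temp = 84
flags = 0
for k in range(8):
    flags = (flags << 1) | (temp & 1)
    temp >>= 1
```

Reverse lowest 8 bits of 84
`flags` takes the values: 0 → 1 → 2 → 5 → 10 → 21 → 42

Answer: 42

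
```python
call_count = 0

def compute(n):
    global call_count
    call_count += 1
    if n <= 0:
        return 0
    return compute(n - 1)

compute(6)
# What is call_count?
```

Linear recursion stepping by 1: 7 calls from n=6 down to ≤0.

Answer: 7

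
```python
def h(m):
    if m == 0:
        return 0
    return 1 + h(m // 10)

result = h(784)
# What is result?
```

Count of digits of 784: 3

Answer: 3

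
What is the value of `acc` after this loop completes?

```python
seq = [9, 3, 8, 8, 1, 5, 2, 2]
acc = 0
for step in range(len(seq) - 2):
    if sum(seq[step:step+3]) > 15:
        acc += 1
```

Count windows with sum > 15
`acc` takes the values: 0 → 1 → 2 → 3

Answer: 3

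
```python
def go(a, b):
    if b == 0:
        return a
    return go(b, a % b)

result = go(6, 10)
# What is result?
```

go(6, 10) -> go(10, 6) -> go(6, 4) -> go(4, 2) -> go(2, 0) -> 2

Answer: 2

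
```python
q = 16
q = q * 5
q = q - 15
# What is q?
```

Trace:
`q = 16` → q = 16
`q = q * 5` → q = 80
`q = q - 15` → q = 65
So q = 65

Answer: 65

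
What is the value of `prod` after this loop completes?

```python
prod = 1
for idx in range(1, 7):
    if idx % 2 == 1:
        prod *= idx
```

Product of odd numbers 1 to 6
`prod` takes the values: 1 → 3 → 15

Answer: 15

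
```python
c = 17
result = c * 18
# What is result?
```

Trace:
`c = 17` → c = 17
`result = c * 18` → result = 306
So result = 306

Answer: 306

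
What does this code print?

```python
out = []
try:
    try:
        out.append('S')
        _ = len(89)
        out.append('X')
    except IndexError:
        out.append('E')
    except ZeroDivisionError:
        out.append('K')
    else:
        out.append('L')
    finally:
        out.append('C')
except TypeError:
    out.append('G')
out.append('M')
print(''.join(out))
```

Execution trace: 'S' (try body) → 'C' (finally) → 'G' (outer except TypeError) → 'M' (after the try/except). Output: SCGM

Answer: SCGM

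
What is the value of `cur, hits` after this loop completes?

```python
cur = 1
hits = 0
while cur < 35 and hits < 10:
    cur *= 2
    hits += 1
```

Double until >= 35 or 10 iterations
`cur, hits` takes the values: (1, 0) → (2, 0) → (2, 1) → (4, 1) → (4, 2) → (8, 2) → (8, 3) → (16, 3) → (16, 4) → (32, 4) → (32, 5) → (64, 5) → (64, 6)

Answer: 64, 6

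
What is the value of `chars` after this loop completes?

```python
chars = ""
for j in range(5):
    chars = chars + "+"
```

Repeat '+' 5 times
`chars` takes the values: "" → "+" → "++" → "+++" → "++++" → "+++++"

Answer: "+++++"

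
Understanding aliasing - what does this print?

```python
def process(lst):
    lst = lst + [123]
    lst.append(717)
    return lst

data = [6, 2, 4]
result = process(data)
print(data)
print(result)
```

Key concept: rebinding parameter vs mutation.
Step by step:
`data = [6, 2, 4]` → data = [6, 2, 4]
`result = process(data)` → result = [6, 2, 4, 123, 717]
`print(data)` → prints [6, 2, 4]
`print(result)` → prints [6, 2, 4, 123, 717]

Answer:
[6, 2, 4]
[6, 2, 4, 123, 717]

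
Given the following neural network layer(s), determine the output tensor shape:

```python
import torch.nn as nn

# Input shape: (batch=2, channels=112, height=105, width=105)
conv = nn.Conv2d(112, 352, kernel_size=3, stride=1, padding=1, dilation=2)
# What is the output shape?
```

Input: (2, 112, 105, 105) -> Output: (2, 352, 103, 103)

Answer: (2, 352, 103, 103)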